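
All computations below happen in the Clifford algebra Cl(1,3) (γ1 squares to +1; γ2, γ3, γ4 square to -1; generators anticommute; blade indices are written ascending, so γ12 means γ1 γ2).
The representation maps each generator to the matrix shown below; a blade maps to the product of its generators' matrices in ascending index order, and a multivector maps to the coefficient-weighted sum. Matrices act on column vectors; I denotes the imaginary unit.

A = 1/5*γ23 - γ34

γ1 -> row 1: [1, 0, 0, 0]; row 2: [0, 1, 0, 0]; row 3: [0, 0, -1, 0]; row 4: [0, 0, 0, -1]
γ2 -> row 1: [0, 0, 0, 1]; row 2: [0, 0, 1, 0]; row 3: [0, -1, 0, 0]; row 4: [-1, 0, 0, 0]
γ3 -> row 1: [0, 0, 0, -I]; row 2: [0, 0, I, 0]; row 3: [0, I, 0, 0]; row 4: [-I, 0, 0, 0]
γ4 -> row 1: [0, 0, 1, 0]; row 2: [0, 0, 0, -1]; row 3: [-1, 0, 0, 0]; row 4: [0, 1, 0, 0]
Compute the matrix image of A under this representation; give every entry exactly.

Bivector images (products of the table entries): rho(γ23) = rho(γ2)rho(γ3) = row 1: [-I, 0, 0, 0]; row 2: [0, I, 0, 0]; row 3: [0, 0, -I, 0]; row 4: [0, 0, 0, I]; rho(γ34) = rho(γ3)rho(γ4) = row 1: [0, -I, 0, 0]; row 2: [-I, 0, 0, 0]; row 3: [0, 0, 0, -I]; row 4: [0, 0, -I, 0].
M = (1/5)*rho(γ23) + (-1)*rho(γ34), summed entrywise:
Answer: row 1: [-I/5, I, 0, 0]; row 2: [I, I/5, 0, 0]; row 3: [0, 0, -I/5, I]; row 4: [0, 0, I, I/5]


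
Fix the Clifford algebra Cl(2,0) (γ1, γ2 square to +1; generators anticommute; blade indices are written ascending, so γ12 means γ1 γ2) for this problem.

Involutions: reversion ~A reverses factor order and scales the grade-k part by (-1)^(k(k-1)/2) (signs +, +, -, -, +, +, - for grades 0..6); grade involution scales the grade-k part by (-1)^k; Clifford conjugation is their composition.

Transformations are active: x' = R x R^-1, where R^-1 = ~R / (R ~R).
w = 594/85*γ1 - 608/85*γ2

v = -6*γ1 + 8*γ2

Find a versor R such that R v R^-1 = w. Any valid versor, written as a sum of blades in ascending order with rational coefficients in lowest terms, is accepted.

Take R = v + w = 84/85*γ1 + 72/85*γ2. Because q(v) = q(w) = 100, conjugation by R sends v exactly to w.
Answer: 84/85*γ1 + 72/85*γ2


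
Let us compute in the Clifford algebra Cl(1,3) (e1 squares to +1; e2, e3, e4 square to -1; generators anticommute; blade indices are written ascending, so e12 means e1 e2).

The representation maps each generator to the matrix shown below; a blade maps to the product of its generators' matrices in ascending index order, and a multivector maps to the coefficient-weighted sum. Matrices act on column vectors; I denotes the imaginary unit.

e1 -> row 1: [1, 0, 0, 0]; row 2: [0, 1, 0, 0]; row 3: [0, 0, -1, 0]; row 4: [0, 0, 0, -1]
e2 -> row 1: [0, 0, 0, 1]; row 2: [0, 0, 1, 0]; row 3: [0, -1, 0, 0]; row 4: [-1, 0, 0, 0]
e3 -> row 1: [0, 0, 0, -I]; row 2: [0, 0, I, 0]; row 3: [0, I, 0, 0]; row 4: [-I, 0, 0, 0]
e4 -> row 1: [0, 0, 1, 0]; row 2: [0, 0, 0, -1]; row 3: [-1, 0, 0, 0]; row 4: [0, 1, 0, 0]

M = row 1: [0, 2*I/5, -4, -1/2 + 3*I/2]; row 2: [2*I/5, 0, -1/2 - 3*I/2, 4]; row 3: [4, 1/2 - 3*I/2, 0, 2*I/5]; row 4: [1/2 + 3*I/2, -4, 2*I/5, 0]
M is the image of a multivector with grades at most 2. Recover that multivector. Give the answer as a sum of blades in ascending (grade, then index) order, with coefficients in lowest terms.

Method: the blade images are trace-orthogonal — tr(rho(e_A) rho(e_B)^-1) = 4 if A = B and 0 otherwise — and rho(e_A)^-1 = (e_A)^2 * rho(e_A) with (e_A)^2 = +1 or -1, so the coefficient of e_A in the preimage is (e_A)^2 * tr(M rho(e_A))/4.
Nonzero projections over blades of grade <= 2: e2: (e2)^2 = -1, tr(M rho(e2)) = 2, coefficient -1/2; e3: (e3)^2 = -1, tr(M rho(e3)) = 6, coefficient -3/2; e4: (e4)^2 = -1, tr(M rho(e4)) = 16, coefficient -4; e34: (e34)^2 = -1, tr(M rho(e34)) = 8/5, coefficient -2/5. Every other blade of grade <= 2 projects to 0.
Answer: -1/2*e2 - 3/2*e3 - 4*e4 - 2/5*e34


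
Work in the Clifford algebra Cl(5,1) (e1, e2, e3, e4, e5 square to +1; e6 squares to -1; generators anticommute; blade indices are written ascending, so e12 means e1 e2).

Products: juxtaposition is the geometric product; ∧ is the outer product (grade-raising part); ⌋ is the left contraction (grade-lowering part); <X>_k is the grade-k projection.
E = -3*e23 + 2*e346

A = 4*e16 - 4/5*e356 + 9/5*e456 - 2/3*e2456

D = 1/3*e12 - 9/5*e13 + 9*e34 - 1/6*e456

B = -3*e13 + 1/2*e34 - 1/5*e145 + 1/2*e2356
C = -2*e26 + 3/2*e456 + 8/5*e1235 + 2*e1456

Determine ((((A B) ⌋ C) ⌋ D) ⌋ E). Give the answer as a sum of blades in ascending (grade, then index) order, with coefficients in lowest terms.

step 1: 2/5*e2 - 9/25*e16 - 1/3*e34 - 12*e36 - 2/15*e126 - 12/5*e156 + 9/10*e234 - 9/10*e356 + 2/5*e456 + 2*e1235 + 54/25*e1346 + 1/3*e2356 - 27/5*e13456 - 2*e123456
step 2: 19/5 - 4/5*e1 - 24/5*e4 - 4/5*e6 - 18/25*e45 - 16/25*e135
step 3: -4/15*e2 + 1116/25*e3 - 3/25*e6 + 19/15*e12 - 171/25*e13 + 171/5*e34 - 2/15*e45 + 4/5*e56 - 19/30*e456
step 4: 3348/25*e2 + 4/5*e3 - 342/5*e6 + 6/25*e34 + 2232/25*e46
Answer: 3348/25*e2 + 4/5*e3 - 342/5*e6 + 6/25*e34 + 2232/25*e46


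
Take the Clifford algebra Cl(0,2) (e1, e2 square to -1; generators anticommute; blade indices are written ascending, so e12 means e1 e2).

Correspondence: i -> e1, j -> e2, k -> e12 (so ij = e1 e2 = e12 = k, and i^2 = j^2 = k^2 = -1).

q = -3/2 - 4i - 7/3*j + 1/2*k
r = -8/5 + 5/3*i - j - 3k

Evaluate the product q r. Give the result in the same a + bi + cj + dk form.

In blades: q = -3/2 - 4*e1 - 7/3*e2 + 1/2*e12, r = -8/5 + 5/3*e1 - e2 - 3*e12.
Distribute q over r term by term (generator squares from the signature, products reordered to ascending indices): (-3/2)*r = 12/5 - 5/2*e1 + 3/2*e2 + 9/2*e12; (-4*e1)*r = 20/3 + 32/5*e1 - 12*e2 + 4*e12; (-7/3*e2)*r = -7/3 + 7*e1 + 56/15*e2 + 35/9*e12; (1/2*e12)*r = 3/2 + 1/2*e1 + 5/6*e2 - 4/5*e12.
Sum: 247/30 + 57/5*e1 - 89/15*e2 + 1043/90*e12; translating back through the correspondence:
Answer: 247/30 + 57/5*i - 89/15*j + 1043/90*k


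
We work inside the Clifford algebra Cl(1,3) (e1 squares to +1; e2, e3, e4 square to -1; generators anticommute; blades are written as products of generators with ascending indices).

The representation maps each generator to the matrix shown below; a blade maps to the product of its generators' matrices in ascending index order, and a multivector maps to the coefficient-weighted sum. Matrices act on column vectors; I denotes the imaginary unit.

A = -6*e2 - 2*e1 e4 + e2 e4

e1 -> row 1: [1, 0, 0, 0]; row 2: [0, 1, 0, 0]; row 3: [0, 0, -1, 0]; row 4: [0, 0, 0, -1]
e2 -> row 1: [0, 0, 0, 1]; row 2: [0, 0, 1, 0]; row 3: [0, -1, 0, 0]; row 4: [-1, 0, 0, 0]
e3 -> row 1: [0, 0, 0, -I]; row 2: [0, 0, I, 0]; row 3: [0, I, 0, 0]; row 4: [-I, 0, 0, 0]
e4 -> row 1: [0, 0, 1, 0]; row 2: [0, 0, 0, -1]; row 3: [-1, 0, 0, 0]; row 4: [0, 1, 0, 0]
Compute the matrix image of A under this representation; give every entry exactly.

Bivector images (products of the table entries): rho(e1 e4) = rho(e1)rho(e4) = row 1: [0, 0, 1, 0]; row 2: [0, 0, 0, -1]; row 3: [1, 0, 0, 0]; row 4: [0, -1, 0, 0]; rho(e2 e4) = rho(e2)rho(e4) = row 1: [0, 1, 0, 0]; row 2: [-1, 0, 0, 0]; row 3: [0, 0, 0, 1]; row 4: [0, 0, -1, 0].
M = (-6)*rho(e2) + (-2)*rho(e1 e4) + (1)*rho(e2 e4), summed entrywise:
Answer: row 1: [0, 1, -2, -6]; row 2: [-1, 0, -6, 2]; row 3: [-2, 6, 0, 1]; row 4: [6, 2, -1, 0]


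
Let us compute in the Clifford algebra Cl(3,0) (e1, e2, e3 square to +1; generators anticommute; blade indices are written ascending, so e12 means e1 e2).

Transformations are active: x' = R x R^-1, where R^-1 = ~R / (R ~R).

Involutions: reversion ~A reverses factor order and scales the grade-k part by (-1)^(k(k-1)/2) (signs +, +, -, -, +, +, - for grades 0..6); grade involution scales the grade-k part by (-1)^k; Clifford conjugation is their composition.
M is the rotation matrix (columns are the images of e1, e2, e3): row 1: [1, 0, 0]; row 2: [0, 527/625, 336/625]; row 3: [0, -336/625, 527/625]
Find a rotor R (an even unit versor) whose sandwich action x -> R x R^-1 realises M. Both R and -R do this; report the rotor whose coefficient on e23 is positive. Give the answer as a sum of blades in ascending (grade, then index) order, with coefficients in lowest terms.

Method: write R = a + b12*e12 + b13*e13 + b23*e23 with a^2 + b12^2 + b13^2 + b23^2 = 1 (so R^-1 = ~R). Expanding the columns R e_j ~R gives tr M = 4a^2 - 1 and, from the antisymmetric part, M21 - M12 = -4a*b12, M13 - M31 = 4a*b13, M32 - M23 = -4a*b23.
Here tr M = 1679/625, so a^2 = (1 + tr M)/4 = 576/625 and a = ±24/25. Taking a = 24/25: M21 - M12 = 0, M13 - M31 = 0, M32 - M23 = -672/625, giving b12 = 0, b13 = 0, b23 = 7/25, i.e. R = 24/25 + 7/25*e23.
Its e23 coefficient is already positive.
Answer: 24/25 + 7/25*e23. Recall the cover is two-to-one: with M of trace 1679/625, both preimages act alike, and the stated e23 sign chooses the sheet.


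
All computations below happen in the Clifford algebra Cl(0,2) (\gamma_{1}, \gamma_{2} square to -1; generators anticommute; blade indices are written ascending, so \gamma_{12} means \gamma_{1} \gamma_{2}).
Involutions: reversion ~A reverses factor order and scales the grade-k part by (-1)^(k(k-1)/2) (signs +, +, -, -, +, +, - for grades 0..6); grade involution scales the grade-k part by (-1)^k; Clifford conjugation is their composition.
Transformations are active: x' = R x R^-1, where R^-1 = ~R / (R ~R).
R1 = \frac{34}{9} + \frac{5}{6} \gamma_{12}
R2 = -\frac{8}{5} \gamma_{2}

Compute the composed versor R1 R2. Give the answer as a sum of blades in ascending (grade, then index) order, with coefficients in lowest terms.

Distribute over the terms of R2 (each basis-blade product reordered to ascending indices, repeated generators contracted through their squares):
R1 (-\frac{8}{5} \gamma_{2}) = \frac{4}{3} \gamma_{1} - \frac{272}{45} \gamma_{2}
Answer: \frac{4}{3} \gamma_{1} - \frac{272}{45} \gamma_{2}


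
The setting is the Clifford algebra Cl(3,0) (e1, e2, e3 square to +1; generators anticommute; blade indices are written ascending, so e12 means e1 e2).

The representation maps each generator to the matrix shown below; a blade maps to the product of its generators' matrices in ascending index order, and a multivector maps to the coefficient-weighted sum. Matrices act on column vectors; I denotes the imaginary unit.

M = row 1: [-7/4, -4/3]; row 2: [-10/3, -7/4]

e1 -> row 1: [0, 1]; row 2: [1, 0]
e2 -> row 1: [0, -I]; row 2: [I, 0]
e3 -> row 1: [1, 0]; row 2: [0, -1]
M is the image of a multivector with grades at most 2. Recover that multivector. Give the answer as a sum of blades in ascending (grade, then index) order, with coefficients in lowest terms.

Method: 1, rho(e1), rho(e2), rho(e3) form a trace-orthogonal basis of the 2x2 complex matrices (tr(X Y) = 2 if X = Y, else 0), so M = m0*1 + m1*rho(e1) + m2*rho(e2) + m3*rho(e3) with m0 = tr(M)/2 = -7/4, m1 = tr(M rho(e1))/2 = -7/3, m2 = tr(M rho(e2))/2 = I, m3 = tr(M rho(e3))/2 = 0.
Multiplying table entries, the bivector images are rho(e12) = I*rho(e3), rho(e13) = -I*rho(e2), rho(e23) = I*rho(e1); with real blade coefficients the real parts of m0..m3 are the coefficients of 1, e1, e2, e3 and the imaginary parts give the bivectors (e23: Im m1, e13: -Im m2, e12: Im m3).
Answer: -7/4 - 7/3*e1 - e13


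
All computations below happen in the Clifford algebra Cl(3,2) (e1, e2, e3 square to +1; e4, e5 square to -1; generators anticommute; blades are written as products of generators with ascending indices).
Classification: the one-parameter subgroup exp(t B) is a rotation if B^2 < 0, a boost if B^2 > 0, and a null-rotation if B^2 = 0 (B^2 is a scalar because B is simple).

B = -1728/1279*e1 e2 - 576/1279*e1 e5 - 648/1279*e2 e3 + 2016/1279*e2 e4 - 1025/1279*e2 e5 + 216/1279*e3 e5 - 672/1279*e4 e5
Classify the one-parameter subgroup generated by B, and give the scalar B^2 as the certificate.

B^2 term by term: the squares give (-1728/1279)^2*(e1 e2)^2 + (-576/1279)^2*(e1 e5)^2 + (-648/1279)^2*(e2 e3)^2 + (2016/1279)^2*(e2 e4)^2 + (-1025/1279)^2*(e2 e5)^2 + (216/1279)^2*(e3 e5)^2 + (-672/1279)^2*(e4 e5)^2 = 2985984/1635841*(-1) + 331776/1635841*(+1) + 419904/1635841*(-1) + 4064256/1635841*(+1) + 1050625/1635841*(+1) + 46656/1635841*(+1) + 451584/1635841*(-1) = 1 (each basis 2-blade squares to minus the product of its generators' squares); cross terms between blades sharing an index anticommute and cancel; the commuting (index-disjoint) pairs give grade-4 terms 2*c*c'*(blade product), which cancel blade by blade — e1 e2 e3 e5: -746496/1635841 + 746496/1635841 = 0; e1 e2 e4 e5: 2322432/1635841 - 2322432/1635841 = 0; e2 e3 e4 e5: 870912/1635841 - 870912/1635841 = 0 — confirming B is simple. So B^2 = 1.
Answer: boost, certificate B^2 = 1. Check the certificate: B^2 = 1, and that sign is decisive whatever form B takes.


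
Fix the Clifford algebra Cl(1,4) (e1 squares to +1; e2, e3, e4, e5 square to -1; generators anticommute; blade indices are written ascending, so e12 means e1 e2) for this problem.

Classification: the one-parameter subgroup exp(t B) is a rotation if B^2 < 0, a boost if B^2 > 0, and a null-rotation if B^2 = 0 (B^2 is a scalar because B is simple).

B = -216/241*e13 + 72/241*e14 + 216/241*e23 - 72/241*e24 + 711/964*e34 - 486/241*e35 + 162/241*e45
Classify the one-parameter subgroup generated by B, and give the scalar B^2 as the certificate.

B^2 term by term: the squares give (-216/241)^2*(e13)^2 + (72/241)^2*(e14)^2 + (216/241)^2*(e23)^2 + (-72/241)^2*(e24)^2 + (711/964)^2*(e34)^2 + (-486/241)^2*(e35)^2 + (162/241)^2*(e45)^2 = 46656/58081*(+1) + 5184/58081*(+1) + 46656/58081*(-1) + 5184/58081*(-1) + 505521/929296*(-1) + 236196/58081*(-1) + 26244/58081*(-1) = -81/16 (each basis 2-blade squares to minus the product of its generators' squares); cross terms between blades sharing an index anticommute and cancel; the commuting (index-disjoint) pairs give grade-4 terms 2*c*c'*(blade product), which cancel blade by blade — e1234: -31104/58081 + 31104/58081 = 0; e1345: -69984/58081 + 69984/58081 = 0; e2345: 69984/58081 - 69984/58081 = 0 — confirming B is simple. So B^2 = -81/16.
Answer: rotation, certificate B^2 = -81/16. The invariant at work: B^2 = -81/16 is unchanged by conjugation, hence its sign classifies the subgroup whatever basis B is written in.


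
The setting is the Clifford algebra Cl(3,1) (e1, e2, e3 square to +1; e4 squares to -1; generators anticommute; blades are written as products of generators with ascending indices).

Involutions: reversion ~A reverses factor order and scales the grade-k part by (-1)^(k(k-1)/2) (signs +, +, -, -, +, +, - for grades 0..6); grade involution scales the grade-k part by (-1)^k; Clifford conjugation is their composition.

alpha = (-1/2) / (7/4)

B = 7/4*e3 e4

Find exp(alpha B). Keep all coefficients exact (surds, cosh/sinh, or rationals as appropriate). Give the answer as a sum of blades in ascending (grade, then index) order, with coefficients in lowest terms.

B^2 = (7/4)^2*(e3 e4)^2 = 49/16*(+1) = 49/16 (a basis 2-blade squares to minus the product of its generators' squares).
B^2 = 49/16 — a positive square means the series sums to a boost: l = 7/4, alpha*l = -1/2, so exp(alpha B) = cosh(-1/2) + (sinh(-1/2)/(7/4))*B = cosh(1/2) + (-4*sinh(1/2)/7)*B.
Answer: cosh(1/2) - sinh(1/2)*e3 e4


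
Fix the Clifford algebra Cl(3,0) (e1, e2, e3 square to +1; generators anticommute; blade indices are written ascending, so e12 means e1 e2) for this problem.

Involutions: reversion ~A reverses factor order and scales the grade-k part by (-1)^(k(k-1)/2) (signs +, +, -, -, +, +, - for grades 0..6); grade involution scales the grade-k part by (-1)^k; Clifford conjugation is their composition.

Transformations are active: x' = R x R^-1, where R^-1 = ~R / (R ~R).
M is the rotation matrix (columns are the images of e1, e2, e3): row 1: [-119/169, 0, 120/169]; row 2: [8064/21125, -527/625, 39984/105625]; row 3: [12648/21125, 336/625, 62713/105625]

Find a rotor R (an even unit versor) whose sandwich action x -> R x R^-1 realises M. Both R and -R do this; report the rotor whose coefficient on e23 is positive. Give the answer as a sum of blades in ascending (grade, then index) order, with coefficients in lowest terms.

Method: write R = a + b12*e12 + b13*e13 + b23*e23 with a^2 + b12^2 + b13^2 + b23^2 = 1 (so R^-1 = ~R). Expanding the columns R e_j ~R gives tr M = 4a^2 - 1 and, from the antisymmetric part, M21 - M12 = -4a*b12, M13 - M31 = 4a*b13, M32 - M23 = -4a*b23.
Here tr M = -4029/4225, so a^2 = (1 + tr M)/4 = 49/4225 and a = ±7/65. Taking a = 7/65: M21 - M12 = 8064/21125, M13 - M31 = 2352/21125, M32 - M23 = 672/4225, giving b12 = -288/325, b13 = 84/325, b23 = -24/65, i.e. R = 7/65 - 288/325*e12 + 84/325*e13 - 24/65*e23.
Its e23 coefficient is negative, so report the other preimage -R.
Answer: -7/65 + 288/325*e12 - 84/325*e13 + 24/65*e23. Sheet selection: the two-to-one cover makes ±R indistinguishable at the matrix level (trace -4029/4225), so uniqueness comes from the required sign on e23.


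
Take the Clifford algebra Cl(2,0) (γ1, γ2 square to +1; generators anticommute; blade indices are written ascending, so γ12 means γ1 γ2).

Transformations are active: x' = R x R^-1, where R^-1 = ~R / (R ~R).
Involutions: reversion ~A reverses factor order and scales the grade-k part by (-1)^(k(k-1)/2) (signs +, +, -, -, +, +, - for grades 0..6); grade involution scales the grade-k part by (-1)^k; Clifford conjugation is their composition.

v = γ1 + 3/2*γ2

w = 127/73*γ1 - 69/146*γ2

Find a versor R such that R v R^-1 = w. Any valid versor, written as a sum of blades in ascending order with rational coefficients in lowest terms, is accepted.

Take R = v + w = 200/73*γ1 + 75/73*γ2. Because q(v) = q(w) = 13/4, conjugation by R sends v exactly to w.
Answer: 200/73*γ1 + 75/73*γ2


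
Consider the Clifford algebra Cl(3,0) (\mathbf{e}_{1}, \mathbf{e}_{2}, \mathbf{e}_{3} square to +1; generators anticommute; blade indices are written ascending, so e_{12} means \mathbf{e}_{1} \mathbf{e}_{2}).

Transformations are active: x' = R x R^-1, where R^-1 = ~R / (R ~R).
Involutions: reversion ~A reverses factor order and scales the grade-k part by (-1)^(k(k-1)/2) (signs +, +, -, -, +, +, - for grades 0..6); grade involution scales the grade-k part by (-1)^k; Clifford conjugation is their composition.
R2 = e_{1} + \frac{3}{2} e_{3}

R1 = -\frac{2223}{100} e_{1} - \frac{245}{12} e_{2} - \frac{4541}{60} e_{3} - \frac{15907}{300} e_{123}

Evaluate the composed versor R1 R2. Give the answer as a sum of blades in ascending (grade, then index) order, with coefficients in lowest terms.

Distribute over the terms of R2 (each basis-blade product reordered to ascending indices, repeated generators contracted through their squares):
R1 (e_{1}) = -\frac{2223}{100} + \frac{245}{12} e_{12} + \frac{4541}{60} e_{13} - \frac{15907}{300} e_{23}
R1 (\frac{3}{2} e_{3}) = -\frac{4541}{40} - \frac{15907}{200} e_{12} - \frac{6669}{200} e_{13} - \frac{245}{8} e_{23}
Summing the partial products and collecting blades:
Answer: -\frac{27151}{200} - \frac{35471}{600} e_{12} + \frac{25403}{600} e_{13} - \frac{50189}{600} e_{23}


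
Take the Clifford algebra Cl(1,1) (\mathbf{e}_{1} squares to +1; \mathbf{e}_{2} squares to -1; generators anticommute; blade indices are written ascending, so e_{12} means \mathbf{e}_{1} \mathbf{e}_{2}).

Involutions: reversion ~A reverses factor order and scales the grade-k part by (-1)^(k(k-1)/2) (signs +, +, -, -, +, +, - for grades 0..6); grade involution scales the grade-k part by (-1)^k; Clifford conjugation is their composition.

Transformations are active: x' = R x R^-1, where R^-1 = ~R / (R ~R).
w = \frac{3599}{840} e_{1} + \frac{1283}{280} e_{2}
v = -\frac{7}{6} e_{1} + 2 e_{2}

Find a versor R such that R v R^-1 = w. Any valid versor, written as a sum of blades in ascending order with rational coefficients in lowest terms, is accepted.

Why this works: both vectors square to -\frac{95}{36}, so q(v) = q(w) and R = v + w = \frac{873}{280} e_{1} + \frac{1843}{280} e_{2} carries v to w — its own direction survives, the complement (v - w)/2 flips.
Answer: \frac{873}{280} e_{1} + \frac{1843}{280} e_{2}


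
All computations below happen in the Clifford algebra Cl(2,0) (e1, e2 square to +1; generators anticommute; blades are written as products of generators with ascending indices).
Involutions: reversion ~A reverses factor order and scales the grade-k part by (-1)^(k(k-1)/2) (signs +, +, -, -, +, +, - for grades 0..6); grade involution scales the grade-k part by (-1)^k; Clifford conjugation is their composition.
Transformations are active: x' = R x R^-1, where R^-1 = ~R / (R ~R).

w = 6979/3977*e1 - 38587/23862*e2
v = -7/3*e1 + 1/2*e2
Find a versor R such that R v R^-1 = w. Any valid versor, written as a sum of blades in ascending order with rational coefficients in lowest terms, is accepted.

R = v + w = -6902/11931*e1 - 13328/11931*e2 works: the equal norms (205/36) guarantee its sandwich swaps v into w.
Answer: -6902/11931*e1 - 13328/11931*e2


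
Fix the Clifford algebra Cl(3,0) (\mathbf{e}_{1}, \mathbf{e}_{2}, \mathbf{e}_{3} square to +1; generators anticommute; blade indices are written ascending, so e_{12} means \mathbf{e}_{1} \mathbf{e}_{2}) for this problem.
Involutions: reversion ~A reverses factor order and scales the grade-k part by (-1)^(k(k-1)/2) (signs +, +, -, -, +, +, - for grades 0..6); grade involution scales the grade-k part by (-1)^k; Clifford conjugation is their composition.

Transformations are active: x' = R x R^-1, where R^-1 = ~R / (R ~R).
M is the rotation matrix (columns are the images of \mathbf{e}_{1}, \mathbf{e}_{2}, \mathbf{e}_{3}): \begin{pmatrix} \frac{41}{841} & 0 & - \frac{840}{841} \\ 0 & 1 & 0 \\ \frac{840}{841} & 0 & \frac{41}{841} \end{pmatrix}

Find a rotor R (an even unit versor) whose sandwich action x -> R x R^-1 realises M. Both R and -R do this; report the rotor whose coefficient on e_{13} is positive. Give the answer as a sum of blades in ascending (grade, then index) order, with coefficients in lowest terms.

Method: write R = a + b12*e_{12} + b13*e_{13} + b23*e_{23} with a^2 + b12^2 + b13^2 + b23^2 = 1 (so R^-1 = ~R). Expanding the columns R e_j ~R gives tr M = 4a^2 - 1 and, from the antisymmetric part, M21 - M12 = -4a*b12, M13 - M31 = 4a*b13, M32 - M23 = -4a*b23.
Here tr M = \frac{923}{841}, so a^2 = (1 + tr M)/4 = \frac{441}{841} and a = ±\frac{21}{29}. Taking a = \frac{21}{29}: M21 - M12 = 0, M13 - M31 = -\frac{1680}{841}, M32 - M23 = 0, giving b12 = 0, b13 = -\frac{20}{29}, b23 = 0, i.e. R = \frac{21}{29} - \frac{20}{29} e_{13}.
Its e_{13} coefficient is negative, so report the other preimage -R.
Answer: -\frac{21}{29} + \frac{20}{29} e_{13}. Why the constraint matters: R and -R act identically through the sandwich — M has trace \frac{923}{841} either way — so only the sign condition on e_{13} picks one of the two preimages.


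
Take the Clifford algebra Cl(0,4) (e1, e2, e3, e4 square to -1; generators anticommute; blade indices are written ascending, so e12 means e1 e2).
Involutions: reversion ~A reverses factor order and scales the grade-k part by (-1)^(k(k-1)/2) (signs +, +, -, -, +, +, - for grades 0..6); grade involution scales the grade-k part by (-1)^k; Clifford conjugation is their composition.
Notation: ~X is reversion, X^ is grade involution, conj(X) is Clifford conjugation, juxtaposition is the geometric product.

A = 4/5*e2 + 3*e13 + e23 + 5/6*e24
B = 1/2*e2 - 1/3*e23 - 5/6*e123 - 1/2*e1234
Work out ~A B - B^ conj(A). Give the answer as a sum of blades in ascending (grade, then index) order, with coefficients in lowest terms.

first term: -11/15 - 5/6*e1 + 5/2*e2 - 7/30*e3 - 5/12*e4 + e12 - 1/4*e13 - 1/2*e14 + 3/2*e24 - 5/18*e34 + 3/2*e123 - 197/180*e134
second term: -11/15 + 5/6*e1 - 5/2*e2 - 7/30*e3 - 5/12*e4 - e12 - 1/4*e13 - 1/2*e14 + 3/2*e24 + 5/18*e34 - 3/2*e123 - 197/180*e134
Answer: -5/3*e1 + 5*e2 + 2*e12 - 5/9*e34 + 3*e123


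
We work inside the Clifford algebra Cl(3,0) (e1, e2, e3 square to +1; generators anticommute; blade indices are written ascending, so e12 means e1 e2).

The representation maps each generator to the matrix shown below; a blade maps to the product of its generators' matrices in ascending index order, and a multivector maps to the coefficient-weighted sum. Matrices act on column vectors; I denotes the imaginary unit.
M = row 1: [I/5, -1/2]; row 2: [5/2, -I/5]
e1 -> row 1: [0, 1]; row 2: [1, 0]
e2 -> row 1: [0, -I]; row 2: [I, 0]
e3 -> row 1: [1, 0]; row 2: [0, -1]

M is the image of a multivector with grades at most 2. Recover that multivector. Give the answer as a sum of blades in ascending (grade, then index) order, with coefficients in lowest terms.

Method: 1, rho(e1), rho(e2), rho(e3) form a trace-orthogonal basis of the 2x2 complex matrices (tr(X Y) = 2 if X = Y, else 0), so M = m0*1 + m1*rho(e1) + m2*rho(e2) + m3*rho(e3) with m0 = tr(M)/2 = 0, m1 = tr(M rho(e1))/2 = 1, m2 = tr(M rho(e2))/2 = -3*I/2, m3 = tr(M rho(e3))/2 = I/5.
Multiplying table entries, the bivector images are rho(e12) = I*rho(e3), rho(e13) = -I*rho(e2), rho(e23) = I*rho(e1); with real blade coefficients the real parts of m0..m3 are the coefficients of 1, e1, e2, e3 and the imaginary parts give the bivectors (e23: Im m1, e13: -Im m2, e12: Im m3).
Answer: e1 + 1/5*e12 + 3/2*e13


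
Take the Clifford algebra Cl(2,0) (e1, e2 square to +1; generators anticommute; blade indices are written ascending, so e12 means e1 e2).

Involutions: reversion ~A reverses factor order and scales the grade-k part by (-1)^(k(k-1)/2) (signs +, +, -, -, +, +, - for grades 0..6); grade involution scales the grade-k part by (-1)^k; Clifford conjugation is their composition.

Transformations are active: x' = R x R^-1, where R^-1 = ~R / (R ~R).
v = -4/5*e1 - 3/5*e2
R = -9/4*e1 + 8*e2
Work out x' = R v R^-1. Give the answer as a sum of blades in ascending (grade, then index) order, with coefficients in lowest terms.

~R = -9/4*e1 + 8*e2, and R ~R = 1105/16, so R^-1 = ~R / (1105/16).
R v = -3 + 31/4*e12
Answer: 220/221*e1 - 21/221*e2


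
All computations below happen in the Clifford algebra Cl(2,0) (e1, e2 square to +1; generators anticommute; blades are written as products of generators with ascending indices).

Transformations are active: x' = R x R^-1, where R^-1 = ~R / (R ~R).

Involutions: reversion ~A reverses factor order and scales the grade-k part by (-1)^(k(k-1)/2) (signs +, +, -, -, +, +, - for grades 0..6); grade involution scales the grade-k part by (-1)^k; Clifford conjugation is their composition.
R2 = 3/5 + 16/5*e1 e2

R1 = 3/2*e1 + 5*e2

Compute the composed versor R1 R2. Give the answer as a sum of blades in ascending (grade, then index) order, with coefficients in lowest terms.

Distribute over the terms of R1 (each basis-blade product reordered to ascending indices, repeated generators contracted through their squares):
(3/2*e1) R2 = 9/10*e1 + 24/5*e2
(5*e2) R2 = -16*e1 + 3*e2
Summing the partial products and collecting blades:
Answer: -151/10*e1 + 39/5*e2


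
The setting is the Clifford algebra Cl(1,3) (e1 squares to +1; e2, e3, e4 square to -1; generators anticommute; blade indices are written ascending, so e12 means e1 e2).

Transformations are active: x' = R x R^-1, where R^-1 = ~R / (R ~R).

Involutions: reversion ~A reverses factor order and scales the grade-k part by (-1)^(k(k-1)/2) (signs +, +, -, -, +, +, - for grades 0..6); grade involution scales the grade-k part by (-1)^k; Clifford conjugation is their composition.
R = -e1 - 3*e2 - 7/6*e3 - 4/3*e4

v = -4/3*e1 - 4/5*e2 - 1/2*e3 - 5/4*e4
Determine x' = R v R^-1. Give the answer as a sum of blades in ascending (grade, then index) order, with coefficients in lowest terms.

~R = -e1 - 3*e2 - 7/6*e3 - 4/3*e4, and R ~R = -401/36, so R^-1 = ~R / (-401/36).
R v = -199/60 - 16/5*e12 - 19/18*e13 - 19/36*e14 + 17/30*e23 + 161/60*e24 + 19/24*e34
Answer: 4438/6015*e1 - 1978/2005*e2 - 781/4010*e3 + 3657/8020*e4


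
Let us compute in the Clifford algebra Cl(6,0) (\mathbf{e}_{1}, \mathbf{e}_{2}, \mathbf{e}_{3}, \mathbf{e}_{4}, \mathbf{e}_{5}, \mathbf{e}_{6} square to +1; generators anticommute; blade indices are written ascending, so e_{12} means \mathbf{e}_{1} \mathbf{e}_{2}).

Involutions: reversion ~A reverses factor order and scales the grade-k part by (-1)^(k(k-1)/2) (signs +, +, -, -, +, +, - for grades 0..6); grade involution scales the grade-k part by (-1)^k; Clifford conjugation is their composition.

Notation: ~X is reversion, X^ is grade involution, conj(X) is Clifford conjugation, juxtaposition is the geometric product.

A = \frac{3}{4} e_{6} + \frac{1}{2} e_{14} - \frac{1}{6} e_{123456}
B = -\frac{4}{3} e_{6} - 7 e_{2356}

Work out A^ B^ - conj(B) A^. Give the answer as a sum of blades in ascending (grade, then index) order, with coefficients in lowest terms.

first term: -1 + \frac{7}{6} e_{14} + \frac{2}{3} e_{146} - \frac{21}{4} e_{235} - \frac{2}{9} e_{12345} - \frac{7}{2} e_{123456}
second term: -1 + \frac{7}{6} e_{14} + \frac{2}{3} e_{146} + \frac{21}{4} e_{235} + \frac{2}{9} e_{12345} - \frac{7}{2} e_{123456}
Answer: -\frac{21}{2} e_{235} - \frac{4}{9} e_{12345}


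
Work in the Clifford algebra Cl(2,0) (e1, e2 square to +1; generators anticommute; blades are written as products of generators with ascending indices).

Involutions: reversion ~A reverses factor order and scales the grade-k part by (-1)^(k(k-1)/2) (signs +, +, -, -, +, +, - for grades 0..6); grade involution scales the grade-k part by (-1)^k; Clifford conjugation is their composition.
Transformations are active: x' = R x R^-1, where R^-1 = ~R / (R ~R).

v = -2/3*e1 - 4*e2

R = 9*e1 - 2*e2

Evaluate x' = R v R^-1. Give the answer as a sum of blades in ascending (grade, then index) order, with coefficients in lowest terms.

~R = 9*e1 - 2*e2, and R ~R = 85, so R^-1 = ~R / (85).
R v = 2 - 112/3*e1 e2
Answer: 278/255*e1 + 332/85*e2


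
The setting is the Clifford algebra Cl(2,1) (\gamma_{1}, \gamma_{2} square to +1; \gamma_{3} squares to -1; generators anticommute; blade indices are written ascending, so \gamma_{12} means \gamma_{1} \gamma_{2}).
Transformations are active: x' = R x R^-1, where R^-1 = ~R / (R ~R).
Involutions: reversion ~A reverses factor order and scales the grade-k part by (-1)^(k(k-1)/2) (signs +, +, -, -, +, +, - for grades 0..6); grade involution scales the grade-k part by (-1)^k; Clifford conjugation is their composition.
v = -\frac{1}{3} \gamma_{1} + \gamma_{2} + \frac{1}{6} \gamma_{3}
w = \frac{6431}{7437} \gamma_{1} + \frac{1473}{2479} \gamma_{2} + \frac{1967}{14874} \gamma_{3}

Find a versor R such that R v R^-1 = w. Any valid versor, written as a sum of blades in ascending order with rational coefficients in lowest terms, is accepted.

Reasoning: v^2 = w^2 = \frac{13}{12} since conjugation preserves the quadratic form; R = v + w = \frac{3952}{7437} \gamma_{1} + \frac{3952}{2479} \gamma_{2} + \frac{741}{2479} \gamma_{3} is then valid when invertible, keeping its own part and reversing (v - w)/2.
Answer: \frac{3952}{7437} \gamma_{1} + \frac{3952}{2479} \gamma_{2} + \frac{741}{2479} \gamma_{3}


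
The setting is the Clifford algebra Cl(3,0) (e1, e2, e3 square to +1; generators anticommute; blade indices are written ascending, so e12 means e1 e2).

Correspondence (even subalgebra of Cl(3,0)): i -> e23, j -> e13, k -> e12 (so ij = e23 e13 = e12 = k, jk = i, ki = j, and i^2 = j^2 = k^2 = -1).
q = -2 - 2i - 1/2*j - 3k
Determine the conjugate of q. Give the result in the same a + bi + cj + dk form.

In blades: q = -2 - 3*e12 - 1/2*e13 - 2*e23.
Quaternion conjugation is reversion on the even subalgebra: the scalar is fixed and every grade-2 blade flips sign, giving -2 + 3*e12 + 1/2*e13 + 2*e23; translating back:
Answer: -2 + 2i + 1/2*j + 3k


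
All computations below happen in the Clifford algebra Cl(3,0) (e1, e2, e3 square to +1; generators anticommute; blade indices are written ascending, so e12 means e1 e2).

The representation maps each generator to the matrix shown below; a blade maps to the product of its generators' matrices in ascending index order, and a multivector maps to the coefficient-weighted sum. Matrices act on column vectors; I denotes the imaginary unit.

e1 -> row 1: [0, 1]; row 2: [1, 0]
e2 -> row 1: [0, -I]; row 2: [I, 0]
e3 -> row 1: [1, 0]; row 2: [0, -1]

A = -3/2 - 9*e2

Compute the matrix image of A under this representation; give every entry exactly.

M = (-3/2)*1 + (-9)*rho(e2), summed entrywise (1 is the identity matrix):
Answer: row 1: [-3/2, 9*I]; row 2: [-9*I, -3/2]


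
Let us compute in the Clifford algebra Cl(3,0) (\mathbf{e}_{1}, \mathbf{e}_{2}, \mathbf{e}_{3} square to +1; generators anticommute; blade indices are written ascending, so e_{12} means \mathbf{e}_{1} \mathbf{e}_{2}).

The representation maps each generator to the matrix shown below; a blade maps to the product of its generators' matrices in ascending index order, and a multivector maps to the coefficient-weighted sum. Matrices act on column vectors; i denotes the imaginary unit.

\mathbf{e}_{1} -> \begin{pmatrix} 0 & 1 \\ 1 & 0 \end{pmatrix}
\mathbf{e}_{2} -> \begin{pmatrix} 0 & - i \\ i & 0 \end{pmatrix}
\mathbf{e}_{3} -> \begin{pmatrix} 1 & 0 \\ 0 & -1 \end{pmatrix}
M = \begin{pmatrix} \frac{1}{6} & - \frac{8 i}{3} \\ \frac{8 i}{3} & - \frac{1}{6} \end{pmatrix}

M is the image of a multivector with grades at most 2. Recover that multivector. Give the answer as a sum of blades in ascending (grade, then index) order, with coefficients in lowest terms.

Method: 1, rho(e_{1}), rho(e_{2}), rho(e_{3}) form a trace-orthogonal basis of the 2x2 complex matrices (tr(X Y) = 2 if X = Y, else 0), so M = m0*1 + m1*rho(e_{1}) + m2*rho(e_{2}) + m3*rho(e_{3}) with m0 = tr(M)/2 = 0, m1 = tr(M rho(e_{1}))/2 = 0, m2 = tr(M rho(e_{2}))/2 = \frac{8}{3}, m3 = tr(M rho(e_{3}))/2 = \frac{1}{6}.
Multiplying table entries, the bivector images are rho(e_{12}) = i*rho(e_{3}), rho(e_{13}) = -i*rho(e_{2}), rho(e_{23}) = i*rho(e_{1}); with real blade coefficients the real parts of m0..m3 are the coefficients of 1, e_{1}, e_{2}, e_{3} and the imaginary parts give the bivectors (e_{23}: Im m1, e_{13}: -Im m2, e_{12}: Im m3).
Answer: \frac{8}{3} e_{2} + \frac{1}{6} e_{3}


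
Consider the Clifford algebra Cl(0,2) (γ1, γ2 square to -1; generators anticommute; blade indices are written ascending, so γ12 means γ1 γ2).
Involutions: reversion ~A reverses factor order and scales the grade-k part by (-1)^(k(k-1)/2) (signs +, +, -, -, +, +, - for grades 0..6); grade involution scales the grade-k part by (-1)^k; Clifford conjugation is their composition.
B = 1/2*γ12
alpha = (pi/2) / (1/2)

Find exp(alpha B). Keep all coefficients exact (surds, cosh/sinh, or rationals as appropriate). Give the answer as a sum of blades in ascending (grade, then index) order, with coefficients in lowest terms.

B^2 = (1/2)^2*(γ12)^2 = 1/4*(-1) = -1/4 (a basis 2-blade squares to minus the product of its generators' squares).
B^2 = -1/4 — the negative square puts this in the circular regime; l = 1/2, alpha*l = pi/2, so exp(alpha B) = cos(pi/2) + (sin(pi/2)/(1/2))*B = 0 + (2)*B.
Answer: γ12


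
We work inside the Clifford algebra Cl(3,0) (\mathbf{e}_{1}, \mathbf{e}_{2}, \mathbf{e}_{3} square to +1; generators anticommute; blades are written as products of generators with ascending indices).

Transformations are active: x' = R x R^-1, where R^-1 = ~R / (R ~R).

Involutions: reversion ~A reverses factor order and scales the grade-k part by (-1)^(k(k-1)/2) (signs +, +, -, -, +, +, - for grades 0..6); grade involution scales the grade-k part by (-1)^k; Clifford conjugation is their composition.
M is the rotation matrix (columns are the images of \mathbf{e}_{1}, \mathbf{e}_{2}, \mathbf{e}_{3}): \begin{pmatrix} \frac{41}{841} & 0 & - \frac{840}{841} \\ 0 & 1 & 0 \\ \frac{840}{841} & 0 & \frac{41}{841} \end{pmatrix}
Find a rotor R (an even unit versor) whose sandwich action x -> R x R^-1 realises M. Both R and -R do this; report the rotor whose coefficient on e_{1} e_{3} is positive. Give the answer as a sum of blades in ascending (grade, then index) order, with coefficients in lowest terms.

Method: write R = a + b12*e_{1} e_{2} + b13*e_{1} e_{3} + b23*e_{2} e_{3} with a^2 + b12^2 + b13^2 + b23^2 = 1 (so R^-1 = ~R). Expanding the columns R e_j ~R gives tr M = 4a^2 - 1 and, from the antisymmetric part, M21 - M12 = -4a*b12, M13 - M31 = 4a*b13, M32 - M23 = -4a*b23.
Here tr M = \frac{923}{841}, so a^2 = (1 + tr M)/4 = \frac{441}{841} and a = ±\frac{21}{29}. Taking a = \frac{21}{29}: M21 - M12 = 0, M13 - M31 = -\frac{1680}{841}, M32 - M23 = 0, giving b12 = 0, b13 = -\frac{20}{29}, b23 = 0, i.e. R = \frac{21}{29} - \frac{20}{29} e_{1} e_{3}.
Its e_{1} e_{3} coefficient is negative, so report the other preimage -R.
Answer: -\frac{21}{29} + \frac{20}{29} e_{1} e_{3}. Recall the cover is two-to-one: with M of trace \frac{923}{841}, both preimages act alike, and the stated e_{1} e_{3} sign chooses the sheet.


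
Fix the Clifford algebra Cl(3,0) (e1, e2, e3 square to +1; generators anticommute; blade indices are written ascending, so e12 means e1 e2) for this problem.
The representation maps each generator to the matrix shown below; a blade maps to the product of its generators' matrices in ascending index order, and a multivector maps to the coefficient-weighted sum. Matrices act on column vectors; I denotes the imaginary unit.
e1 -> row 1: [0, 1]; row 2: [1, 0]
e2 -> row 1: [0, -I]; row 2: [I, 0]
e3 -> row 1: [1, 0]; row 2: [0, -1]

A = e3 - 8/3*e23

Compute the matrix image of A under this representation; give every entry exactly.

Bivector images (products of the table entries): rho(e23) = rho(e2)rho(e3) = row 1: [0, I]; row 2: [I, 0].
M = (1)*rho(e3) + (-8/3)*rho(e23), summed entrywise:
Answer: row 1: [1, -8*I/3]; row 2: [-8*I/3, -1]


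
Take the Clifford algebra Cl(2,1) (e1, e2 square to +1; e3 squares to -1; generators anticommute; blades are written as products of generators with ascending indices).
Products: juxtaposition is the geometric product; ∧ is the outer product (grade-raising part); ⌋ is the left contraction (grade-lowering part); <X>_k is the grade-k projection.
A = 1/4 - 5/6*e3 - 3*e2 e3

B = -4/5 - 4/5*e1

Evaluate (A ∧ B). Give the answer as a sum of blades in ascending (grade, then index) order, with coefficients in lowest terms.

step 1: -1/5 - 1/5*e1 + 2/3*e3 - 2/3*e1 e3 + 12/5*e2 e3 + 12/5*e1 e2 e3
Answer: -1/5 - 1/5*e1 + 2/3*e3 - 2/3*e1 e3 + 12/5*e2 e3 + 12/5*e1 e2 e3


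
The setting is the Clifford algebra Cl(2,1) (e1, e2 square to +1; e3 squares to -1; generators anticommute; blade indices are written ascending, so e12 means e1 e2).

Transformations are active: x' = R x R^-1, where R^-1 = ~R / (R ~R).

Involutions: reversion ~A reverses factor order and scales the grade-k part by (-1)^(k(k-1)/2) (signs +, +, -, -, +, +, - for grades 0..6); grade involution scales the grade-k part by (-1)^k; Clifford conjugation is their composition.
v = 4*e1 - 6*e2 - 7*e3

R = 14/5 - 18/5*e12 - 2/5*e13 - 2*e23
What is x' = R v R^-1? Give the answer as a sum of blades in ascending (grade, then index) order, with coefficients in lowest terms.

~R = 14/5 + 18/5*e12 + 2/5*e13 + 2*e23, and R ~R = 416/25, so R^-1 = ~R / (416/25).
R v = 30*e1 - 82/5*e2 - 30*e3 + 74/5*e123
Answer: 251/26*e1 - 3/13*e2 - 19/2*e3


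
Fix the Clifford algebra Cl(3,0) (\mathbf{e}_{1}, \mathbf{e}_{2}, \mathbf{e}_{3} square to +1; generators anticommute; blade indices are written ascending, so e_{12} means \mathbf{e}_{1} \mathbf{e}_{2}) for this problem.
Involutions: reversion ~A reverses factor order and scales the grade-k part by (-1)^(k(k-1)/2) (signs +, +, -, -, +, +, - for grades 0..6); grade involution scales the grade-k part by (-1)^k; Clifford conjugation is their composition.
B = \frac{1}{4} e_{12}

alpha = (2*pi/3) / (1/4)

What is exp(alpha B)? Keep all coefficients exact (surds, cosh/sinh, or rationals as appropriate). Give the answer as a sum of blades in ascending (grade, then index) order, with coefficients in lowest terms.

B^2 = (\frac{1}{4})^2*(e_{12})^2 = \frac{1}{16}*(-1) = -\frac{1}{16} (a basis 2-blade squares to minus the product of its generators' squares).
B^2 = -\frac{1}{16} — circular case — the even/odd split gives cos and sin: l = \frac{1}{4}, alpha*l = \frac{2 \pi}{3}, so exp(alpha B) = cos(\frac{2 \pi}{3}) + (sin(\frac{2 \pi}{3})/(\frac{1}{4}))*B = - \frac{1}{2} + (2 \sqrt{3})*B.
Answer: - \frac{1}{2} + \frac{\sqrt{3}}{2} e_{12}
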